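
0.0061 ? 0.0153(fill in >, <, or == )<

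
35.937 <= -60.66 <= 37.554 False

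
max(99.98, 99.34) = 99.98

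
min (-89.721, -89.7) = -89.721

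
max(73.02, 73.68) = 73.68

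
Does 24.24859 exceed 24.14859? Yes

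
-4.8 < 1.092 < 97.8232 True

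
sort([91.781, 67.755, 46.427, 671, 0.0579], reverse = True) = [671, 91.781, 67.755, 46.427, 0.0579]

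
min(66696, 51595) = 51595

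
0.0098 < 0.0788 True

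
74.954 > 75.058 False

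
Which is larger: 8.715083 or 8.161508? 8.715083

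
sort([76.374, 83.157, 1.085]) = [1.085, 76.374, 83.157]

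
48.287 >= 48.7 False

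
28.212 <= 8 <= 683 False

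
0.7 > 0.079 True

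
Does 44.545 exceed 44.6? No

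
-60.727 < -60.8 False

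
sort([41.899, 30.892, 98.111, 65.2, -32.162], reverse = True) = [98.111, 65.2, 41.899, 30.892, -32.162]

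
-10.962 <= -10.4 True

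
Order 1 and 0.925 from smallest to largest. 0.925, 1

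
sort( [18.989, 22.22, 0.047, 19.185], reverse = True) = [22.22, 19.185, 18.989, 0.047]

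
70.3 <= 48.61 False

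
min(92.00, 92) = 92.00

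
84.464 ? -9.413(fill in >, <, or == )>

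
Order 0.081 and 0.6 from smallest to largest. 0.081, 0.6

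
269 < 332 True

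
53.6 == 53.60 True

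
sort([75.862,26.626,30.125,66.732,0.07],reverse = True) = [75.862,66.732,30.125,26.626,0.07]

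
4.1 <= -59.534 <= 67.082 False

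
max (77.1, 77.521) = 77.521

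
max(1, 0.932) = 1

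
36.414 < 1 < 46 False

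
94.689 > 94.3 True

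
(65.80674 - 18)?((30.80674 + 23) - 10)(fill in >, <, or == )>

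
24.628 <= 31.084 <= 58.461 True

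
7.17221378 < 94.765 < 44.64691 False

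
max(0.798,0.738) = 0.798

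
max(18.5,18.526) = 18.526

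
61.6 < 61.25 False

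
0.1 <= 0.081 False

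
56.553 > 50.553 True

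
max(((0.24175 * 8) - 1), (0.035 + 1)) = 1.035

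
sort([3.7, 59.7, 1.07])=[1.07, 3.7, 59.7]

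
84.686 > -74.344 True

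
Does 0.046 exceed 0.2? No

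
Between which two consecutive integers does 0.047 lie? 0 and 1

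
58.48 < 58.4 False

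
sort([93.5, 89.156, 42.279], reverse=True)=[93.5, 89.156, 42.279]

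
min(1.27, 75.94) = 1.27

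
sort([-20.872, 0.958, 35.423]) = [-20.872, 0.958, 35.423]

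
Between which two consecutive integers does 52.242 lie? 52 and 53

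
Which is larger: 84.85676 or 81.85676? 84.85676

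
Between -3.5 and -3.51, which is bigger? -3.5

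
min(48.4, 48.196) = 48.196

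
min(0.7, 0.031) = 0.031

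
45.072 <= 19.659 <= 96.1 False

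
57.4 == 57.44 False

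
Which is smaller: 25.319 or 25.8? 25.319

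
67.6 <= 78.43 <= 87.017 True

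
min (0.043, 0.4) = 0.043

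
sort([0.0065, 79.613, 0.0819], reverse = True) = [79.613, 0.0819, 0.0065]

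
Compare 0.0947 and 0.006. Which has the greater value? 0.0947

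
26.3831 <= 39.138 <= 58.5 True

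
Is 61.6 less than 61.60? No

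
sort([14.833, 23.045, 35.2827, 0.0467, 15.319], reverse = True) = [35.2827, 23.045, 15.319, 14.833, 0.0467]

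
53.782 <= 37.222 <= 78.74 False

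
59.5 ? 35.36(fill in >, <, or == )>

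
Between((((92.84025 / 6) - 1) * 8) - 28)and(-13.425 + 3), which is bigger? ((((92.84025 / 6) - 1) * 8) - 28)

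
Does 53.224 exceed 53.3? No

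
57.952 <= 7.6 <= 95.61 False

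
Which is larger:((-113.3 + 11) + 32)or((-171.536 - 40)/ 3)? ((-113.3 + 11) + 32)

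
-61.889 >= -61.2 False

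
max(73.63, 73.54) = 73.63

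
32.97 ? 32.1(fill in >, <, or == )>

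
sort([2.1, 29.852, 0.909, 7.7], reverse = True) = [29.852, 7.7, 2.1, 0.909]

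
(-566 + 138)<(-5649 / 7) False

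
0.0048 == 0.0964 False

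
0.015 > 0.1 False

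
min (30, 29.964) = 29.964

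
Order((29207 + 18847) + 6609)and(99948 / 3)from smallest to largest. (99948 / 3), ((29207 + 18847) + 6609)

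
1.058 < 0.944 False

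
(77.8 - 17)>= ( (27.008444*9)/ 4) True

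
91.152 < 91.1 False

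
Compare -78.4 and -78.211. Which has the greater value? -78.211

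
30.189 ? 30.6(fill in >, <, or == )<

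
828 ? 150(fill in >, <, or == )>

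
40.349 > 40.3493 False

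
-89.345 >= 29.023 False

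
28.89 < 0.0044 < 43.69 False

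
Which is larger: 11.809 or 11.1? 11.809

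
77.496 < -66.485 False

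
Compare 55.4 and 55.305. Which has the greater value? 55.4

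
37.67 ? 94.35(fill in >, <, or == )<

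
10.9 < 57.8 True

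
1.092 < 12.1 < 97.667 True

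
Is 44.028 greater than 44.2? No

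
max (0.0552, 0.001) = 0.0552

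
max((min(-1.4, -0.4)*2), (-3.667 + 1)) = -2.667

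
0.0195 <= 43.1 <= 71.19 True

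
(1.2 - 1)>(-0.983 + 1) True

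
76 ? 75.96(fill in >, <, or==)>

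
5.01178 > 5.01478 False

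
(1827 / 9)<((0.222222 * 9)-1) False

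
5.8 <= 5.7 False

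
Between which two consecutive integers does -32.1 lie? -33 and -32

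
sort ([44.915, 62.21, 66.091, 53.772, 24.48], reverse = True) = [66.091, 62.21, 53.772, 44.915, 24.48]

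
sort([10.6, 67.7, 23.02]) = [10.6, 23.02, 67.7]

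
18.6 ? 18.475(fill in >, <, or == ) >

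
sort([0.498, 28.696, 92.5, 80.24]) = [0.498, 28.696, 80.24, 92.5]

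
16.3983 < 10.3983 False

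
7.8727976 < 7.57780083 False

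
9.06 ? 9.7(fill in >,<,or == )<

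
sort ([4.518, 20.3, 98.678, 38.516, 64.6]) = [4.518, 20.3, 38.516, 64.6, 98.678]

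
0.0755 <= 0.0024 False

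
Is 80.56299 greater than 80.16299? Yes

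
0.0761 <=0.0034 False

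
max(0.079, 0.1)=0.1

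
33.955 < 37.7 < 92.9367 True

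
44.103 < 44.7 True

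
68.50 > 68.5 False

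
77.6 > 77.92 False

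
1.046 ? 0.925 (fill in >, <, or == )>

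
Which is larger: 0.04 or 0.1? 0.1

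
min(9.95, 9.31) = 9.31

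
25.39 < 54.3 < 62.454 True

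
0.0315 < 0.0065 False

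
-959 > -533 False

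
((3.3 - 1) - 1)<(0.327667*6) True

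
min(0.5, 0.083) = 0.083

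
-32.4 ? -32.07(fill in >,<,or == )<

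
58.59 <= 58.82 True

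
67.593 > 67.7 False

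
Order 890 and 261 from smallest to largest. 261, 890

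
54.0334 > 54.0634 False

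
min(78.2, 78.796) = 78.2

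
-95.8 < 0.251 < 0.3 True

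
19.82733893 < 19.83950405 True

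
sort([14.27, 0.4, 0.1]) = [0.1, 0.4, 14.27]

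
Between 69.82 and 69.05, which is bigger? 69.82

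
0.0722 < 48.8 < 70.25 True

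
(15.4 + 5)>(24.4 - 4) False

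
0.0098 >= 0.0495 False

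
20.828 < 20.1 False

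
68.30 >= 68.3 True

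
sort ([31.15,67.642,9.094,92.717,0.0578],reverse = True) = [92.717,67.642,31.15,9.094,0.0578]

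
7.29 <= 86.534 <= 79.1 False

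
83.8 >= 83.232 True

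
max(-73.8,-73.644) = -73.644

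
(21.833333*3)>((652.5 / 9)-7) False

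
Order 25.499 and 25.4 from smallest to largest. 25.4, 25.499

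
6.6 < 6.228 False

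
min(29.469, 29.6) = 29.469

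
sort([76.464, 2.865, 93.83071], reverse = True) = [93.83071, 76.464, 2.865]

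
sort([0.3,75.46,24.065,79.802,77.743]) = [0.3,24.065,75.46,77.743,79.802]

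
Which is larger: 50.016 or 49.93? 50.016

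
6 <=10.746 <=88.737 True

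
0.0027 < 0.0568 True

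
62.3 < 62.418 True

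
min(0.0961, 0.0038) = 0.0038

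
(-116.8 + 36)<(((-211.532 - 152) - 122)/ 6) False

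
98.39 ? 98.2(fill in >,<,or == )>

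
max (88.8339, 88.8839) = 88.8839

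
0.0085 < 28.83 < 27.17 False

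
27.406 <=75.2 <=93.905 True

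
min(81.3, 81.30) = 81.3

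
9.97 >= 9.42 True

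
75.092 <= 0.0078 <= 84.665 False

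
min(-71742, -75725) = -75725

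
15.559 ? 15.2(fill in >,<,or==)>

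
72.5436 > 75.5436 False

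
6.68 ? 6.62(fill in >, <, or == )>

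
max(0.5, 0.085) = 0.5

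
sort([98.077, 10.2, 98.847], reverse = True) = [98.847, 98.077, 10.2]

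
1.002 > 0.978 True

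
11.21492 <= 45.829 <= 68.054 True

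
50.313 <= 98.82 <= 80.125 False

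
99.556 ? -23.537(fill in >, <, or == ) >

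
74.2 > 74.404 False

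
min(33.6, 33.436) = 33.436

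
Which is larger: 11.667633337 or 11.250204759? 11.667633337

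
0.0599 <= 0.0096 False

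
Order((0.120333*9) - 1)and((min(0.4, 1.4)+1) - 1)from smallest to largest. ((0.120333*9) - 1), ((min(0.4, 1.4)+1) - 1)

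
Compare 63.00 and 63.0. They are equal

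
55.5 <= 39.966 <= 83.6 False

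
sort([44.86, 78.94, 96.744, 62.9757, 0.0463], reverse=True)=[96.744, 78.94, 62.9757, 44.86, 0.0463]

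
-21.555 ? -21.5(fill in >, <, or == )<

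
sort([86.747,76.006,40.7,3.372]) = [3.372,40.7,76.006,86.747]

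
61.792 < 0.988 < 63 False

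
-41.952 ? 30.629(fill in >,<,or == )<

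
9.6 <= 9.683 True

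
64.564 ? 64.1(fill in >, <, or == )>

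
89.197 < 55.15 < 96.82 False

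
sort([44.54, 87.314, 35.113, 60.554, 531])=[35.113, 44.54, 60.554, 87.314, 531]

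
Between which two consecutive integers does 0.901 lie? 0 and 1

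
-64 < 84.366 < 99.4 True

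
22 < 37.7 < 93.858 True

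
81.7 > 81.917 False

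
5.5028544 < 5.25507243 False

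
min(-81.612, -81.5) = -81.612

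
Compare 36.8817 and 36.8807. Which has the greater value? 36.8817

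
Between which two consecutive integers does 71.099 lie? 71 and 72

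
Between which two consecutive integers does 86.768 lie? 86 and 87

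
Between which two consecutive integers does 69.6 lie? 69 and 70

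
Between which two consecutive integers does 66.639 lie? 66 and 67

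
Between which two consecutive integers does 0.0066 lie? 0 and 1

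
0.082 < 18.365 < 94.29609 True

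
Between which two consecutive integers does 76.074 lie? 76 and 77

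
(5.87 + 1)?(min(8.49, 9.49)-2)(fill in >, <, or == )>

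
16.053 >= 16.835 False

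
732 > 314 True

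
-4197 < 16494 True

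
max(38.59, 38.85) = 38.85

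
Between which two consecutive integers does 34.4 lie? 34 and 35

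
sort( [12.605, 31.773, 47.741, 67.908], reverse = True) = [67.908, 47.741, 31.773, 12.605]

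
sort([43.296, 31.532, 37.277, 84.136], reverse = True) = [84.136, 43.296, 37.277, 31.532]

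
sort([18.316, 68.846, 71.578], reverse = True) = [71.578, 68.846, 18.316]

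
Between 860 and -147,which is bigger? 860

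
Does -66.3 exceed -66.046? No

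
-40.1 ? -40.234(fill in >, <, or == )>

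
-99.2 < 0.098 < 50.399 True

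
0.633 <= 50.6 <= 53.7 True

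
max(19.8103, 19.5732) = 19.8103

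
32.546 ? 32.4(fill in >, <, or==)>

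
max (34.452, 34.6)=34.6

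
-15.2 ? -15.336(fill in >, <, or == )>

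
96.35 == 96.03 False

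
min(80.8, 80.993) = 80.8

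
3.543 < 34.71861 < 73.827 True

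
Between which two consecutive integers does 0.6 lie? 0 and 1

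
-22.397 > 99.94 False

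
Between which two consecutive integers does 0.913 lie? 0 and 1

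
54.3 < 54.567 True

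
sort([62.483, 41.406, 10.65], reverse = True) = [62.483, 41.406, 10.65]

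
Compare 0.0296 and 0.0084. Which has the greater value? 0.0296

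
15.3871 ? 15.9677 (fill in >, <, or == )<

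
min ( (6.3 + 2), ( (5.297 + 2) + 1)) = 8.297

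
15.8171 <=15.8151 False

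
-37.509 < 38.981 True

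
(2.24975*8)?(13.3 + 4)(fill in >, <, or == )>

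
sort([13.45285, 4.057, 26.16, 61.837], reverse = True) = [61.837, 26.16, 13.45285, 4.057]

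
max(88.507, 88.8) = 88.8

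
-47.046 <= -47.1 False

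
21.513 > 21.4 True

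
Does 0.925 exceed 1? No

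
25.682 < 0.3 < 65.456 False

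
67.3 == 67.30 True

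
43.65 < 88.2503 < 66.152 False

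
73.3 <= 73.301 True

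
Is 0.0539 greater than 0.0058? Yes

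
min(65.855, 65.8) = 65.8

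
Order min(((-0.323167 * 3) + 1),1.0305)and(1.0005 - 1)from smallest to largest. (1.0005 - 1),min(((-0.323167 * 3) + 1),1.0305)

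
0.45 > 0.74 False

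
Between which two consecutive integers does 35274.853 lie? 35274 and 35275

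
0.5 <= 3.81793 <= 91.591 True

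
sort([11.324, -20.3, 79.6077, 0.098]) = [-20.3, 0.098, 11.324, 79.6077]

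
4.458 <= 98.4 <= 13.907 False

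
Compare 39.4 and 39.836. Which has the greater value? 39.836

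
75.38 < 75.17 False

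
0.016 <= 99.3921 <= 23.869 False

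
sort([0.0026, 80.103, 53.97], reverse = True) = [80.103, 53.97, 0.0026]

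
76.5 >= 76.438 True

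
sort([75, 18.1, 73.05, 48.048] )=[18.1, 48.048, 73.05, 75]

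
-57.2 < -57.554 False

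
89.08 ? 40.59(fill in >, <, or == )>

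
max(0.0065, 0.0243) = 0.0243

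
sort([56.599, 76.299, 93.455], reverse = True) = [93.455, 76.299, 56.599]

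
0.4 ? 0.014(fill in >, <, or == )>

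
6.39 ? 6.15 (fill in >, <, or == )>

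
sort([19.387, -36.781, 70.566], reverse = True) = [70.566, 19.387, -36.781]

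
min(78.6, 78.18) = 78.18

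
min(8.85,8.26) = 8.26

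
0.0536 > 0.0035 True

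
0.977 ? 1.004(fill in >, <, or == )<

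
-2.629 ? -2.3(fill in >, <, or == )<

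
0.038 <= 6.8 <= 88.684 True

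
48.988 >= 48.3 True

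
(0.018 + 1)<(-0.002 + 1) False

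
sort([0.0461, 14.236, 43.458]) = [0.0461, 14.236, 43.458]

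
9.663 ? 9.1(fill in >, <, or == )>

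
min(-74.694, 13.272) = -74.694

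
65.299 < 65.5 True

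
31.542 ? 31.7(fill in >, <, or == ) <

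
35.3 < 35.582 True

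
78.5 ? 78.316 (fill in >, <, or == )>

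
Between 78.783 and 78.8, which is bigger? 78.8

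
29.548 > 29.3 True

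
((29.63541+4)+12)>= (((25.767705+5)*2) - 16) True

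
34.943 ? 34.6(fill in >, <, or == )>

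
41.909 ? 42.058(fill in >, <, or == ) <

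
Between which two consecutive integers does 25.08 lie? 25 and 26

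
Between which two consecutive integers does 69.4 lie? 69 and 70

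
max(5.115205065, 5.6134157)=5.6134157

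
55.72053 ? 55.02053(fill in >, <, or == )>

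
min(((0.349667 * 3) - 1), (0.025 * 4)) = 0.049001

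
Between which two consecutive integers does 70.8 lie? 70 and 71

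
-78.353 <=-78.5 False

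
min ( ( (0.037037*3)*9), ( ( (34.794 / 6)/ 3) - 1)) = 0.933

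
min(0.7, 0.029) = 0.029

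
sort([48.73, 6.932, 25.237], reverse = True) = [48.73, 25.237, 6.932]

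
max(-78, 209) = 209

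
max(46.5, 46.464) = 46.5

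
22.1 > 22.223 False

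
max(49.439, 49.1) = 49.439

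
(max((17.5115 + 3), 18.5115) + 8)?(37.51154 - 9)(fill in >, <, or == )<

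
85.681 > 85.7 False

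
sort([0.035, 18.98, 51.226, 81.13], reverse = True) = [81.13, 51.226, 18.98, 0.035]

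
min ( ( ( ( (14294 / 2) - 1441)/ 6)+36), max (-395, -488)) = -395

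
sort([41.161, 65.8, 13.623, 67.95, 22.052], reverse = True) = [67.95, 65.8, 41.161, 22.052, 13.623]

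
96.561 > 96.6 False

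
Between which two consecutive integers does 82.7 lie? 82 and 83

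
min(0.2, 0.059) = 0.059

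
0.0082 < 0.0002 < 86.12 False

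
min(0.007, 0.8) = 0.007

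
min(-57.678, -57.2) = -57.678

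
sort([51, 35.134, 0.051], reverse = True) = [51, 35.134, 0.051]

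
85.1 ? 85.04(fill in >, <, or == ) >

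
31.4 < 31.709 True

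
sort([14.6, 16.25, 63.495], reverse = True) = [63.495, 16.25, 14.6]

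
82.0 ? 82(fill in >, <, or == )==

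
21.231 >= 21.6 False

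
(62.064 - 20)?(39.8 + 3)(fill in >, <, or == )<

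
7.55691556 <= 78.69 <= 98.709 True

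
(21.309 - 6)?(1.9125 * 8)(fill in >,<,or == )>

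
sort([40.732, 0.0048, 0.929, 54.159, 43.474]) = [0.0048, 0.929, 40.732, 43.474, 54.159]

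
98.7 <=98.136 False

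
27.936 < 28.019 True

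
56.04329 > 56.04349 False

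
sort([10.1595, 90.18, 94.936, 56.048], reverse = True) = [94.936, 90.18, 56.048, 10.1595]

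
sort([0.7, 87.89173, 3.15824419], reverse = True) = [87.89173, 3.15824419, 0.7]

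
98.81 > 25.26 True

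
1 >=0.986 True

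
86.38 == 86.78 False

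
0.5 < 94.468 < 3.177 False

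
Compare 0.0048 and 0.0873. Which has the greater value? 0.0873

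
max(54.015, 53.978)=54.015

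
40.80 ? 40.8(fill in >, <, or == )==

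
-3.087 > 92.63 False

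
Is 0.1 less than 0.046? No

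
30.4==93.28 False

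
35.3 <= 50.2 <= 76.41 True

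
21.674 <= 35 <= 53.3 True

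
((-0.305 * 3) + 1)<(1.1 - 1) True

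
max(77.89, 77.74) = 77.89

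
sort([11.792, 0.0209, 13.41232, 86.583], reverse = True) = [86.583, 13.41232, 11.792, 0.0209]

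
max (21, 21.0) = 21.0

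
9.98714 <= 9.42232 False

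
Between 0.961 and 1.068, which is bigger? 1.068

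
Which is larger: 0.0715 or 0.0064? 0.0715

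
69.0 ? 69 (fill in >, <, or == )==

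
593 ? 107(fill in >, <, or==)>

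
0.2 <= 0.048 False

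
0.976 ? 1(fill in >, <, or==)<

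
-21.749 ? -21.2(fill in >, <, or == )<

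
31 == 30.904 False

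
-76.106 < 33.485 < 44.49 True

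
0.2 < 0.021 False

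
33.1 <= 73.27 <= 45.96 False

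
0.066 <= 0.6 True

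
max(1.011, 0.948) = 1.011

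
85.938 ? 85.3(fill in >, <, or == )>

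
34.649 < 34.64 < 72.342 False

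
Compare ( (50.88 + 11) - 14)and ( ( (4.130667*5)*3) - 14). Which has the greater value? ( ( (4.130667*5)*3) - 14)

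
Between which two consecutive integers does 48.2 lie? 48 and 49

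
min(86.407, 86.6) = 86.407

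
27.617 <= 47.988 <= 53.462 True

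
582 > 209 True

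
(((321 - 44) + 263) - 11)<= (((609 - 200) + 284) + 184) True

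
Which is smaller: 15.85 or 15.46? 15.46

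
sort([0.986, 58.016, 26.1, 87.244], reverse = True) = [87.244, 58.016, 26.1, 0.986]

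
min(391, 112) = 112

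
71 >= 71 True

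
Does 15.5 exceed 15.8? No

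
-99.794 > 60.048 False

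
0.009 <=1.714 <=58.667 True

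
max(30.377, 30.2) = 30.377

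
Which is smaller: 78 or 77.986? 77.986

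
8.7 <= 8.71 True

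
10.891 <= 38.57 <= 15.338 False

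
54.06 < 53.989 False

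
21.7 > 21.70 False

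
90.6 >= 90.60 True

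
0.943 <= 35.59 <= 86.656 True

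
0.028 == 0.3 False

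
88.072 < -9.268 False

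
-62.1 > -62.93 True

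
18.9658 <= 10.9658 False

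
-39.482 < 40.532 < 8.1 False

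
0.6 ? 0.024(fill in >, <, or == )>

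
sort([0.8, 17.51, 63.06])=[0.8, 17.51, 63.06]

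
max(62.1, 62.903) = 62.903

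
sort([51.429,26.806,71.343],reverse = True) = [71.343,51.429,26.806]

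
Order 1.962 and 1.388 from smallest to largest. 1.388,1.962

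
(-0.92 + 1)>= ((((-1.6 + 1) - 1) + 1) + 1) False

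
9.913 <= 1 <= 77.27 False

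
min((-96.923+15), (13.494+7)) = -81.923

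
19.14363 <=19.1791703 True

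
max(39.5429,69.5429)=69.5429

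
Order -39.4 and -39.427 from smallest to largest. -39.427, -39.4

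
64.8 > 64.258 True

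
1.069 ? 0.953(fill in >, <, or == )>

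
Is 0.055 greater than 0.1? No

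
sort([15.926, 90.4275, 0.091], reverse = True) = [90.4275, 15.926, 0.091]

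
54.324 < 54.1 False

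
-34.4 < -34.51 False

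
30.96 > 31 False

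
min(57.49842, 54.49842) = 54.49842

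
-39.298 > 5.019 False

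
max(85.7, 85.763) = 85.763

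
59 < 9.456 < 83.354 False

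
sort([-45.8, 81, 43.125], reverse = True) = [81, 43.125, -45.8]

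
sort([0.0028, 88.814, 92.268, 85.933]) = [0.0028, 85.933, 88.814, 92.268]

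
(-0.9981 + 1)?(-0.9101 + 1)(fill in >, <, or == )<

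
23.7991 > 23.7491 True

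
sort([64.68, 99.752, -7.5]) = [-7.5, 64.68, 99.752]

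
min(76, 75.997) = 75.997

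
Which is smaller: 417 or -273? -273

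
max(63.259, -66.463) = 63.259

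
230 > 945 False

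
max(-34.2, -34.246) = -34.2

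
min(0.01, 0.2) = 0.01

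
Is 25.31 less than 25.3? No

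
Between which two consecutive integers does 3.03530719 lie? 3 and 4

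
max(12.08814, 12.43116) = 12.43116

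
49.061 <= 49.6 True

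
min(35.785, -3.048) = -3.048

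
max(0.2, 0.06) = 0.2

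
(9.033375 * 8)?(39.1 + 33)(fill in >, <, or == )>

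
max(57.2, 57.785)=57.785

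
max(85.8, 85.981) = 85.981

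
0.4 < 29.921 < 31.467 True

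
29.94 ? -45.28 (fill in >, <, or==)>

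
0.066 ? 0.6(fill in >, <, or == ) <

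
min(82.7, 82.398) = 82.398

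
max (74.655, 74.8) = 74.8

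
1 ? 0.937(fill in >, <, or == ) >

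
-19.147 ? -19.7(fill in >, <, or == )>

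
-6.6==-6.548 False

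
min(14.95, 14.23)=14.23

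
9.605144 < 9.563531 False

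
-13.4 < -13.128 True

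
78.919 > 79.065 False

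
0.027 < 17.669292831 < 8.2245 False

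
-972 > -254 False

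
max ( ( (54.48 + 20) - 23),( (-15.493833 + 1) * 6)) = 51.48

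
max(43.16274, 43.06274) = 43.16274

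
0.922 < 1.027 True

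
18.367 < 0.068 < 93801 False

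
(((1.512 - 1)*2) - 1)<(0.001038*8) False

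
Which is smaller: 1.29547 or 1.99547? 1.29547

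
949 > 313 True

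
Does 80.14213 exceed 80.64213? No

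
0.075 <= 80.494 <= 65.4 False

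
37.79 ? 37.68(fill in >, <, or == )>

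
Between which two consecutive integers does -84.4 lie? -85 and -84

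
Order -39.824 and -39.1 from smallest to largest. -39.824, -39.1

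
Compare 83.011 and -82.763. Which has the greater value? 83.011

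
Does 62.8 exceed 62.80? No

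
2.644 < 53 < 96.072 True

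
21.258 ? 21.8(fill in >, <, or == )<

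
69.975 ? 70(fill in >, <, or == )<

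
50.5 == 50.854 False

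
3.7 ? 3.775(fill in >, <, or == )<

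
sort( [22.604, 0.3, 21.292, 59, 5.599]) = [0.3, 5.599, 21.292, 22.604, 59]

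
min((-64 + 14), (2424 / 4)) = -50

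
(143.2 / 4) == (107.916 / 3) False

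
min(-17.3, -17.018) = -17.3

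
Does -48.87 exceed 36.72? No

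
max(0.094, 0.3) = 0.3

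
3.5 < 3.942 True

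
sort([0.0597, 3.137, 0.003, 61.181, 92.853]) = [0.003, 0.0597, 3.137, 61.181, 92.853]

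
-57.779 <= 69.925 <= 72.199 True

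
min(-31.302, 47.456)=-31.302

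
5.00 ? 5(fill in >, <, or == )==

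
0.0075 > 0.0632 False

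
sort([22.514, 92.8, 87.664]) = [22.514, 87.664, 92.8]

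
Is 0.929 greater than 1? No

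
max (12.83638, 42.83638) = 42.83638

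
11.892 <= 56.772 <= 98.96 True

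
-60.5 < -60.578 False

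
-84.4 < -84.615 False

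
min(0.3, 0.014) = 0.014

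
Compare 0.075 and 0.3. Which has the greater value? 0.3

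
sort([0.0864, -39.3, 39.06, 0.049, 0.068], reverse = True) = [39.06, 0.0864, 0.068, 0.049, -39.3]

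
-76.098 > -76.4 True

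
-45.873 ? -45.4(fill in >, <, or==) <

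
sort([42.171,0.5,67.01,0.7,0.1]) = [0.1,0.5,0.7,42.171,67.01]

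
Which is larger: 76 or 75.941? 76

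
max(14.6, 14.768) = 14.768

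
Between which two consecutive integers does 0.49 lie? 0 and 1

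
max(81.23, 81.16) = 81.23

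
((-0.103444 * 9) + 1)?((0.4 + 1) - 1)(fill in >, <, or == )<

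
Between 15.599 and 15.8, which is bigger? 15.8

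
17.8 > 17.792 True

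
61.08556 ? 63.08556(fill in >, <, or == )<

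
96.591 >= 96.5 True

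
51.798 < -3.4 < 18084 False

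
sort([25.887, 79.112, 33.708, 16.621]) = [16.621, 25.887, 33.708, 79.112]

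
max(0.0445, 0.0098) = 0.0445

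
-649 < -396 True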